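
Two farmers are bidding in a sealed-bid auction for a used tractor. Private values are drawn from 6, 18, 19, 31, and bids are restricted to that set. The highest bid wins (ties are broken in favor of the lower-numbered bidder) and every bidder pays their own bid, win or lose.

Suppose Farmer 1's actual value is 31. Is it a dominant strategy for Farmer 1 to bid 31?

No

Consider the case where Farmer 2 bids 6.
Truthful bid 31: wins, pays 31, utility 31 - 31 = 0.
Bid 6 instead: wins, pays 6, utility 31 - 6 = 25.
Since 25 > 0, bidding 6 is strictly better here, so truthful bidding is not dominant.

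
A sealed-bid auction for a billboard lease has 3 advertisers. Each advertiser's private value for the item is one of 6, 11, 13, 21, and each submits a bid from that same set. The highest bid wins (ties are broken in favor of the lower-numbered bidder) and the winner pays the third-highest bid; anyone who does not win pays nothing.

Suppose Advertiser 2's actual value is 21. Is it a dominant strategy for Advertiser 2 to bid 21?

Check each profile of the others' bids and compare truth against every alternative bid.
Others bid (6, 21): truth gives 15, best alternative gives 0.
Others bid (13, 6): truth gives 15, best alternative gives 0.
Others bid (11, 21): truth gives 10, best alternative gives 0.
Others bid (13, 11): truth gives 10, best alternative gives 0.
Others bid (13, 13): truth gives 8, best alternative gives 0.
Others bid (13, 21): truth gives 8, best alternative gives 0.
(Remaining 10 profiles checked similarly; truth is weakly best in each.)
In every case the truthful bid is at least as good as any alternative, so it is a dominant strategy.

Yes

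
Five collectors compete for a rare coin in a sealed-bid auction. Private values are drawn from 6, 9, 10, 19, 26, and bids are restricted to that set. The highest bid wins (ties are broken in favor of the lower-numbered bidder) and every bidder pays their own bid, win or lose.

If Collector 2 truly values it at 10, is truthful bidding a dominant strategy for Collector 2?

No

Consider the case where Collector 1 bids 6, Collector 3 bids 6, Collector 4 bids 6 and Collector 5 bids 6.
Truthful bid 10: wins, pays 10, utility 10 - 10 = 0.
Bid 9 instead: wins, pays 9, utility 10 - 9 = 1.
Since 1 > 0, bidding 9 is strictly better here, so truthful bidding is not dominant.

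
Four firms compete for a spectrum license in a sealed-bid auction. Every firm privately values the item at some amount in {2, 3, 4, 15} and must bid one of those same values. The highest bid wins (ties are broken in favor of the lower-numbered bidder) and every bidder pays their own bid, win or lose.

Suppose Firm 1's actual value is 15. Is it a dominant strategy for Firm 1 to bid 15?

Consider the case where Firm 2 bids 2, Firm 3 bids 2 and Firm 4 bids 2.
Truthful bid 15: wins, pays 15, utility 15 - 15 = 0.
Bid 2 instead: wins, pays 2, utility 15 - 2 = 13.
Since 13 > 0, bidding 2 is strictly better here, so truthful bidding is not dominant.

No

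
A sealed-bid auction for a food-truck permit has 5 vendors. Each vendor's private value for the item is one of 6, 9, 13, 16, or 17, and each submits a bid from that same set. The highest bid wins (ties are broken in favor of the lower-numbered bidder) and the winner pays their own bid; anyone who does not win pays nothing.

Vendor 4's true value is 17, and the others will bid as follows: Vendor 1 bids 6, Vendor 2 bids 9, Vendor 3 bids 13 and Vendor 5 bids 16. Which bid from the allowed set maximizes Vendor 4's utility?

16

Bid 6: loses, pays 0, utility 0.
Bid 9: loses, pays 0, utility 0.
Bid 13: loses, pays 0, utility 0.
Bid 16: wins, pays 16, utility 17 - 16 = 1.
Bid 17: wins, pays 17, utility 17 - 17 = 0.
The best choice is 16 with utility 1.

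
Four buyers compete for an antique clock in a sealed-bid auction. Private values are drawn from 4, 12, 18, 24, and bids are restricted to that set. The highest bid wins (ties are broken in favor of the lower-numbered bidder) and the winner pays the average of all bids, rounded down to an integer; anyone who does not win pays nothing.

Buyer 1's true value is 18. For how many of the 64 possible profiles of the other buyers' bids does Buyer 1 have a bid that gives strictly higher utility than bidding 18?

Others bid (4, 4, 4): truth gives 11; bid 4 gives 14 > 11. Violating.
Others bid (4, 4, 12): truth gives 9; bid 12 gives 10 > 9. Violating.
Others bid (4, 4, 24): truth gives 0; bid 24 gives 4 > 0. Violating.
Others bid (4, 12, 4): truth gives 9; bid 12 gives 10 > 9. Violating.
Others bid (4, 4, 18): truth gives 7; no alternative beats it.
Others bid (4, 12, 18): truth gives 5; no alternative beats it.
(Checking all 64 profiles: 23 have a profitable deviation, 41 do not.)

23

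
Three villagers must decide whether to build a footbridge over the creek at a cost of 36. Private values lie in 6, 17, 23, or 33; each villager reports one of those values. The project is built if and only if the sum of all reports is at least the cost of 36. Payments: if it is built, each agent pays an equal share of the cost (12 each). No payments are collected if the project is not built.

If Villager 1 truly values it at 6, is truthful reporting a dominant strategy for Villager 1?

Yes

Check each profile of the others' reports and compare truth against every alternative report.
Others report (6, 17): truth gives 0, best alternative gives -6.
Others report (6, 23): truth gives 0, best alternative gives -6.
Others report (17, 6): truth gives 0, best alternative gives -6.
Others report (23, 6): truth gives 0, best alternative gives -6.
Others report (6, 33): truth gives -6, best alternative gives -6.
Others report (17, 17): truth gives -6, best alternative gives -6.
(Remaining 10 profiles checked similarly; truth is weakly best in each.)
In every case the truthful report is at least as good as any alternative, so it is a dominant strategy.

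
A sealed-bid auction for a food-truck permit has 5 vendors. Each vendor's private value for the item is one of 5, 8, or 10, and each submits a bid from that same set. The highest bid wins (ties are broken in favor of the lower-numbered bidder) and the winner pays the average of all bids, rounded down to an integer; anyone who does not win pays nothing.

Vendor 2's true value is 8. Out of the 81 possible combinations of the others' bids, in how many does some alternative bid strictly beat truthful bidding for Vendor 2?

19

Others bid (5, 5, 5, 10): truth gives 0; bid 10 gives 1 > 0. Violating.
Others bid (5, 5, 8, 10): truth gives 0; bid 10 gives 1 > 0. Violating.
Others bid (5, 5, 10, 5): truth gives 0; bid 10 gives 1 > 0. Violating.
Others bid (5, 5, 10, 8): truth gives 0; bid 10 gives 1 > 0. Violating.
Others bid (5, 5, 5, 5): truth gives 3; no alternative beats it.
Others bid (5, 5, 5, 8): truth gives 2; no alternative beats it.
(Checking all 81 profiles: 19 have a profitable deviation, 62 do not.)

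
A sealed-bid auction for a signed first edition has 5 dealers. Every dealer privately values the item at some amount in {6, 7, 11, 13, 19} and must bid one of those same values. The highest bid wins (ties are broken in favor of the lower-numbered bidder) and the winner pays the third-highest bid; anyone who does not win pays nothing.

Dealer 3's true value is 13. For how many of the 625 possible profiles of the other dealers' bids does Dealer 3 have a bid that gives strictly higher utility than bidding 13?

Others bid (6, 6, 6, 19): truth gives 0; bid 19 gives 7 > 0. Violating.
Others bid (6, 6, 7, 19): truth gives 0; bid 19 gives 6 > 0. Violating.
Others bid (6, 6, 11, 19): truth gives 0; bid 19 gives 2 > 0. Violating.
Others bid (6, 6, 19, 6): truth gives 0; bid 19 gives 7 > 0. Violating.
Others bid (6, 6, 6, 6): truth gives 7; no alternative beats it.
Others bid (6, 6, 6, 7): truth gives 7; no alternative beats it.
(Checking all 625 profiles: 108 have a profitable deviation, 517 do not.)

108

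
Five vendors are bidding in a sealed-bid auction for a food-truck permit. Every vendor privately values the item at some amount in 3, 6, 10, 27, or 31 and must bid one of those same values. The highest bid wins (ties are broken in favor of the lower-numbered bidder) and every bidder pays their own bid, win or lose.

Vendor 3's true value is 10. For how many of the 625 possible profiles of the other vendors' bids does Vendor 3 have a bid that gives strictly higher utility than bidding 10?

593

Others bid (3, 3, 3, 3): truth gives 0; bid 6 gives 4 > 0. Violating.
Others bid (3, 3, 3, 6): truth gives 0; bid 6 gives 4 > 0. Violating.
Others bid (3, 3, 3, 27): truth gives -10; bid 3 gives -3 > -10. Violating.
Others bid (3, 3, 3, 31): truth gives -10; bid 3 gives -3 > -10. Violating.
Others bid (3, 3, 3, 10): truth gives 0; no alternative beats it.
Others bid (3, 3, 6, 10): truth gives 0; no alternative beats it.
(Checking all 625 profiles: 593 have a profitable deviation, 32 do not.)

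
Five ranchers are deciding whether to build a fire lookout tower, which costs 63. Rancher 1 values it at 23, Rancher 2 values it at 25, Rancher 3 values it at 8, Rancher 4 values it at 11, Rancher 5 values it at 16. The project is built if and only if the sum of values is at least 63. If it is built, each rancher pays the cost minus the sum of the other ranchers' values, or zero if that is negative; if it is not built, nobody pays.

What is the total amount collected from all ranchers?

Total value 83 ≥ cost 63, so it is built.
Rancher 1: others sum to 60; max(0, 63 - 60) = 3.
Rancher 2: others sum to 58; max(0, 63 - 58) = 5.
Rancher 3: others sum to 75; max(0, 63 - 75) = 0.
Rancher 4: others sum to 72; max(0, 63 - 72) = 0.
Rancher 5: others sum to 67; max(0, 63 - 67) = 0.
Total collected = 3 + 5 + 0 + 0 + 0 = 8.

8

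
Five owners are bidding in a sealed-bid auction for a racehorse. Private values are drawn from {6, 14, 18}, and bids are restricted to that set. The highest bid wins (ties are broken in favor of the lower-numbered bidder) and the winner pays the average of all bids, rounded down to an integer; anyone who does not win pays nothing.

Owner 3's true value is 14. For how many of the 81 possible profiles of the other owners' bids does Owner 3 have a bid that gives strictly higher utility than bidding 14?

Others bid (6, 6, 6, 18): truth gives 0; bid 18 gives 4 > 0. Violating.
Others bid (6, 6, 14, 18): truth gives 0; bid 18 gives 2 > 0. Violating.
Others bid (6, 6, 18, 6): truth gives 0; bid 18 gives 4 > 0. Violating.
Others bid (6, 6, 18, 14): truth gives 0; bid 18 gives 2 > 0. Violating.
Others bid (6, 6, 6, 6): truth gives 7; no alternative beats it.
Others bid (6, 6, 6, 14): truth gives 5; no alternative beats it.
(Checking all 81 profiles: 20 have a profitable deviation, 61 do not.)

20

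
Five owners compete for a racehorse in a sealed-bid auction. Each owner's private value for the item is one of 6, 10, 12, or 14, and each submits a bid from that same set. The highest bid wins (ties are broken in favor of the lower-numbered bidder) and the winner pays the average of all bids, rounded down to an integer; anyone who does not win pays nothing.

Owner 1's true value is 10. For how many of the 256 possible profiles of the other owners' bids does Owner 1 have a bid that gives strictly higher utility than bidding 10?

Others bid (6, 6, 6, 12): truth gives 0; bid 12 gives 2 > 0. Violating.
Others bid (6, 6, 6, 14): truth gives 0; bid 14 gives 1 > 0. Violating.
Others bid (6, 6, 10, 12): truth gives 0; bid 12 gives 1 > 0. Violating.
Others bid (6, 6, 12, 6): truth gives 0; bid 12 gives 2 > 0. Violating.
Others bid (6, 6, 6, 6): truth gives 4; no alternative beats it.
Others bid (6, 6, 6, 10): truth gives 3; no alternative beats it.
(Checking all 256 profiles: 26 have a profitable deviation, 230 do not.)

26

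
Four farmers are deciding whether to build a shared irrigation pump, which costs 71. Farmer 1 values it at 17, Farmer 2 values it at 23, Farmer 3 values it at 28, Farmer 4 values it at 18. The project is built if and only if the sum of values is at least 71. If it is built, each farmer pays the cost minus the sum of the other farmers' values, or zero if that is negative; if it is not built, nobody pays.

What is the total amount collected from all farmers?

26

Total value 86 ≥ cost 71, so it is built.
Farmer 1: others sum to 69; max(0, 71 - 69) = 2.
Farmer 2: others sum to 63; max(0, 71 - 63) = 8.
Farmer 3: others sum to 58; max(0, 71 - 58) = 13.
Farmer 4: others sum to 68; max(0, 71 - 68) = 3.
Total collected = 2 + 8 + 13 + 3 = 26.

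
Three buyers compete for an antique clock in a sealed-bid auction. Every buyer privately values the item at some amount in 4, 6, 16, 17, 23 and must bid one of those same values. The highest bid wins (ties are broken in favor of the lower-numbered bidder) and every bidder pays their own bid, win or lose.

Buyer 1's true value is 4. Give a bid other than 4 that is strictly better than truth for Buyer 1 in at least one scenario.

Suppose Buyer 2 bids 4 and Buyer 3 bids 6.
Bid 4: loses but pays 4, utility -4.
Bid 6: wins, pays 6, utility 4 - 6 = -2.
So bidding 6 beats truth here (-2 > -4).

6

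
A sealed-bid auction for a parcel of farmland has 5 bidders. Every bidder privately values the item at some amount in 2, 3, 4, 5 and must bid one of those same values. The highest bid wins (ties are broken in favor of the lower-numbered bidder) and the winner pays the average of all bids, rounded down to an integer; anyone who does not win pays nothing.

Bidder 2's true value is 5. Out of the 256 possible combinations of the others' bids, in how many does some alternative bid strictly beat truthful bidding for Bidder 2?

Others bid (2, 2, 2, 4): truth gives 2; bid 4 gives 3 > 2. Violating.
Others bid (2, 2, 3, 3): truth gives 2; bid 3 gives 3 > 2. Violating.
Others bid (2, 2, 4, 2): truth gives 2; bid 4 gives 3 > 2. Violating.
Others bid (2, 3, 2, 3): truth gives 2; bid 3 gives 3 > 2. Violating.
Others bid (2, 2, 2, 2): truth gives 3; no alternative beats it.
Others bid (2, 2, 2, 3): truth gives 3; no alternative beats it.
(Checking all 256 profiles: 11 have a profitable deviation, 245 do not.)

11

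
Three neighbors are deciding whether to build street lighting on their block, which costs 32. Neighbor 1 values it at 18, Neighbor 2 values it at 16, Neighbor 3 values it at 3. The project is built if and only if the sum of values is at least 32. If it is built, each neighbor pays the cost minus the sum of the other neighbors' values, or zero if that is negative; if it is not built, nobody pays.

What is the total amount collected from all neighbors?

Total value 37 ≥ cost 32, so it is built.
Neighbor 1: others sum to 19; max(0, 32 - 19) = 13.
Neighbor 2: others sum to 21; max(0, 32 - 21) = 11.
Neighbor 3: others sum to 34; max(0, 32 - 34) = 0.
Total collected = 13 + 11 + 0 = 24.

24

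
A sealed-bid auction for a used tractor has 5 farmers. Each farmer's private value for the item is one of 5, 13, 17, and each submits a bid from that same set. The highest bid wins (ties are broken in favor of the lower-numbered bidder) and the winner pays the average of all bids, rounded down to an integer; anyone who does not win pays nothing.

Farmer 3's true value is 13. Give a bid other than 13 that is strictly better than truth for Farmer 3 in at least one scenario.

Suppose Farmer 1 bids 5, Farmer 2 bids 5, Farmer 4 bids 5 and Farmer 5 bids 17.
Bid 13: loses, pays 0, utility 0.
Bid 17: wins, pays 9, utility 13 - 9 = 4.
So bidding 17 beats truth here (4 > 0).

17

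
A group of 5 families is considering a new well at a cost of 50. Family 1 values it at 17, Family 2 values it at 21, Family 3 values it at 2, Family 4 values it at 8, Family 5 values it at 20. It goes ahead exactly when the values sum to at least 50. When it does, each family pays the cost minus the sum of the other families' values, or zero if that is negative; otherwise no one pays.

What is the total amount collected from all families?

Total value 68 ≥ cost 50, so it is built.
Family 1: others sum to 51; max(0, 50 - 51) = 0.
Family 2: others sum to 47; max(0, 50 - 47) = 3.
Family 3: others sum to 66; max(0, 50 - 66) = 0.
Family 4: others sum to 60; max(0, 50 - 60) = 0.
Family 5: others sum to 48; max(0, 50 - 48) = 2.
Total collected = 0 + 3 + 0 + 0 + 2 = 5.

5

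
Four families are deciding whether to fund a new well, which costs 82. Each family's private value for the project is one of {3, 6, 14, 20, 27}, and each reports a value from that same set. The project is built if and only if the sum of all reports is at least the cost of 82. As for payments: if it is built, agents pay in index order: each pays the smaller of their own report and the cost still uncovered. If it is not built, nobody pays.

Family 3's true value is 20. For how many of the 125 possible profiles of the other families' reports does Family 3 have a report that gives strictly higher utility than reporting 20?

Others report (14, 27, 27): truth gives 0; report 14 gives 6 > 0. Violating.
Others report (20, 27, 27): truth gives 0; report 14 gives 6 > 0. Violating.
Others report (27, 14, 27): truth gives 0; report 14 gives 6 > 0. Violating.
Others report (27, 20, 27): truth gives 0; report 14 gives 6 > 0. Violating.
Others report (3, 3, 3): truth gives 0; no alternative beats it.
Others report (3, 3, 6): truth gives 0; no alternative beats it.
(Checking all 125 profiles: 7 have a profitable deviation, 118 do not.)

7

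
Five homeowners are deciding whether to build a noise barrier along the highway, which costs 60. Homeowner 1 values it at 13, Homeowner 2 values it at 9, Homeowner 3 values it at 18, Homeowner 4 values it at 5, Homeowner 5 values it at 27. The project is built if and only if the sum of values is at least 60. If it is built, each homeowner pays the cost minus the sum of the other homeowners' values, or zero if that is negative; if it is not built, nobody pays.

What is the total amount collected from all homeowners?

Total value 72 ≥ cost 60, so it is built.
Homeowner 1: others sum to 59; max(0, 60 - 59) = 1.
Homeowner 2: others sum to 63; max(0, 60 - 63) = 0.
Homeowner 3: others sum to 54; max(0, 60 - 54) = 6.
Homeowner 4: others sum to 67; max(0, 60 - 67) = 0.
Homeowner 5: others sum to 45; max(0, 60 - 45) = 15.
Total collected = 1 + 0 + 6 + 0 + 15 = 22.

22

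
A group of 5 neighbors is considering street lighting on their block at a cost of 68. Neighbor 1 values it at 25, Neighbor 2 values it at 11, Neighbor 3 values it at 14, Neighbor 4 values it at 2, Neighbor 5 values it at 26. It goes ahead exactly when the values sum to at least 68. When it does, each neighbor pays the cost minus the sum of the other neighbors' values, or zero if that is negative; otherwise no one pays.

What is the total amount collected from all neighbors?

36

Total value 78 ≥ cost 68, so it is built.
Neighbor 1: others sum to 53; max(0, 68 - 53) = 15.
Neighbor 2: others sum to 67; max(0, 68 - 67) = 1.
Neighbor 3: others sum to 64; max(0, 68 - 64) = 4.
Neighbor 4: others sum to 76; max(0, 68 - 76) = 0.
Neighbor 5: others sum to 52; max(0, 68 - 52) = 16.
Total collected = 15 + 1 + 4 + 0 + 16 = 36.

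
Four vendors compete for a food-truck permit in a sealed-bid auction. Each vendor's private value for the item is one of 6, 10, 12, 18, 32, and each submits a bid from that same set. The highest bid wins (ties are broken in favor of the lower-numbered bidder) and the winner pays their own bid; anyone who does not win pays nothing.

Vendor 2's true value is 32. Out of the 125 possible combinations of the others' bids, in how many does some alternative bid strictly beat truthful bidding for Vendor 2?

48

Others bid (6, 6, 6): truth gives 0; bid 10 gives 22 > 0. Violating.
Others bid (6, 6, 10): truth gives 0; bid 10 gives 22 > 0. Violating.
Others bid (6, 6, 12): truth gives 0; bid 12 gives 20 > 0. Violating.
Others bid (6, 6, 18): truth gives 0; bid 18 gives 14 > 0. Violating.
Others bid (6, 6, 32): truth gives 0; no alternative beats it.
Others bid (6, 10, 32): truth gives 0; no alternative beats it.
(Checking all 125 profiles: 48 have a profitable deviation, 77 do not.)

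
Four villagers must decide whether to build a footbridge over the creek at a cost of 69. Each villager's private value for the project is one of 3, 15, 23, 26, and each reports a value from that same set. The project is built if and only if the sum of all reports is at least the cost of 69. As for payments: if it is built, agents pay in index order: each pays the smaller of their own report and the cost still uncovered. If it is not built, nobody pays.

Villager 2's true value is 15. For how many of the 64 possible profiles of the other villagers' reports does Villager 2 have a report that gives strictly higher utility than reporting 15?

11

Others report (15, 26, 26): truth gives 0; report 3 gives 12 > 0. Violating.
Others report (23, 23, 23): truth gives 0; report 3 gives 12 > 0. Violating.
Others report (23, 23, 26): truth gives 0; report 3 gives 12 > 0. Violating.
Others report (23, 26, 23): truth gives 0; report 3 gives 12 > 0. Violating.
Others report (3, 3, 3): truth gives 0; no alternative beats it.
Others report (3, 3, 15): truth gives 0; no alternative beats it.
(Checking all 64 profiles: 11 have a profitable deviation, 53 do not.)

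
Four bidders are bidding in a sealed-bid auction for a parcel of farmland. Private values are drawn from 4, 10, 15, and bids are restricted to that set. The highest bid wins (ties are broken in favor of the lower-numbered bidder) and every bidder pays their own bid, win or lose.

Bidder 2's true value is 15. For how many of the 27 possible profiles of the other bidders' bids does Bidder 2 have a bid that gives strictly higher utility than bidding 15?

Others bid (4, 4, 4): truth gives 0; bid 10 gives 5 > 0. Violating.
Others bid (4, 4, 10): truth gives 0; bid 10 gives 5 > 0. Violating.
Others bid (4, 10, 4): truth gives 0; bid 10 gives 5 > 0. Violating.
Others bid (4, 10, 10): truth gives 0; bid 10 gives 5 > 0. Violating.
Others bid (4, 4, 15): truth gives 0; no alternative beats it.
Others bid (4, 10, 15): truth gives 0; no alternative beats it.
(Checking all 27 profiles: 13 have a profitable deviation, 14 do not.)

13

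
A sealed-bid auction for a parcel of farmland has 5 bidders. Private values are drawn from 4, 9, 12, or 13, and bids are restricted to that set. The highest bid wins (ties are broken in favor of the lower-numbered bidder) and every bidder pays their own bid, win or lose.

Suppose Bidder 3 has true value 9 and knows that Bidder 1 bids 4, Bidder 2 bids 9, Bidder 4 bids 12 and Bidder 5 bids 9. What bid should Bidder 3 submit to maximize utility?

Bid 4: loses but pays 4, utility -4.
Bid 9: loses but pays 9, utility -9.
Bid 12: wins, pays 12, utility 9 - 12 = -3.
Bid 13: wins, pays 13, utility 9 - 13 = -4.
The best choice is 12 with utility -3.

12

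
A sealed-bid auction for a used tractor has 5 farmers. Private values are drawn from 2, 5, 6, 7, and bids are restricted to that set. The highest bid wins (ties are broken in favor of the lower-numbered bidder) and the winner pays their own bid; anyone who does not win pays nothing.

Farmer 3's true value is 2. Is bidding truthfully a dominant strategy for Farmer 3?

Check each profile of the others' bids and compare truth against every alternative bid.
Others bid (2, 2, 2, 2): truth gives 0, best alternative gives -3.
Others bid (2, 2, 2, 5): truth gives 0, best alternative gives -3.
Others bid (2, 2, 5, 2): truth gives 0, best alternative gives -3.
Others bid (2, 2, 5, 5): truth gives 0, best alternative gives -3.
Others bid (2, 2, 2, 6): truth gives 0, best alternative gives 0.
Others bid (2, 2, 2, 7): truth gives 0, best alternative gives 0.
(Remaining 250 profiles checked similarly; truth is weakly best in each.)
In every case the truthful bid is at least as good as any alternative, so it is a dominant strategy.

Yes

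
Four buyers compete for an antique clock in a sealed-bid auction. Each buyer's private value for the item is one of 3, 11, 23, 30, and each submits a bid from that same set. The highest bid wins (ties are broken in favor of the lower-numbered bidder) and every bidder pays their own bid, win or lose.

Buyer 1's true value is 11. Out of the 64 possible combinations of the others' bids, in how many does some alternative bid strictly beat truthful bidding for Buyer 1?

Others bid (3, 3, 3): truth gives 0; bid 3 gives 8 > 0. Violating.
Others bid (3, 3, 23): truth gives -11; bid 3 gives -3 > -11. Violating.
Others bid (3, 3, 30): truth gives -11; bid 3 gives -3 > -11. Violating.
Others bid (3, 11, 23): truth gives -11; bid 3 gives -3 > -11. Violating.
Others bid (3, 3, 11): truth gives 0; no alternative beats it.
Others bid (3, 11, 3): truth gives 0; no alternative beats it.
(Checking all 64 profiles: 57 have a profitable deviation, 7 do not.)

57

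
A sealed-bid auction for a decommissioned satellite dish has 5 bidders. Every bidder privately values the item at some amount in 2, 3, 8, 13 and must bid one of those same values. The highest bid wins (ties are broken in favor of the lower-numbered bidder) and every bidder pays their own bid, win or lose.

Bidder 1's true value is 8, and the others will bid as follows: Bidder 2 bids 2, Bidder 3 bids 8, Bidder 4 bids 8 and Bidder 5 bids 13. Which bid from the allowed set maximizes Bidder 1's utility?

2

Bid 2: loses but pays 2, utility -2.
Bid 3: loses but pays 3, utility -3.
Bid 8: loses but pays 8, utility -8.
Bid 13: wins, pays 13, utility 8 - 13 = -5.
The best choice is 2 with utility -2.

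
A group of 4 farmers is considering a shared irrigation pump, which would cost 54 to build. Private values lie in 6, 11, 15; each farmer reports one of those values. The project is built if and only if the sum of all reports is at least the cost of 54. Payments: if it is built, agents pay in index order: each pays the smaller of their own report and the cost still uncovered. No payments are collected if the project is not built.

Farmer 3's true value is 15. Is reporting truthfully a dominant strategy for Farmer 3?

Consider the case where Farmer 1 reports 15, Farmer 2 reports 15 and Farmer 4 reports 15.
Truthful report 15: project built, pays 15, utility 15 - 15 = 0.
Report 11 instead: project built, pays 11, utility 15 - 11 = 4.
Since 4 > 0, reporting 11 is strictly better here, so truthful reporting is not dominant.

No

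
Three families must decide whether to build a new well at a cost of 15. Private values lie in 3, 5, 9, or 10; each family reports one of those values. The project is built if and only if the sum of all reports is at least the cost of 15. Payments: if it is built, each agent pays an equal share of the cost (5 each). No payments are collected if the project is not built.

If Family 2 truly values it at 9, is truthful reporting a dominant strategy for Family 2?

Check each profile of the others' reports and compare truth against every alternative report.
Others report (3, 3): truth gives 4, best alternative gives 4.
Others report (3, 5): truth gives 4, best alternative gives 4.
Others report (3, 9): truth gives 4, best alternative gives 4.
Others report (3, 10): truth gives 4, best alternative gives 4.
Others report (5, 3): truth gives 4, best alternative gives 4.
Others report (5, 5): truth gives 4, best alternative gives 4.
(Remaining 10 profiles checked similarly; truth is weakly best in each.)
In every case the truthful report is at least as good as any alternative, so it is a dominant strategy.

Yes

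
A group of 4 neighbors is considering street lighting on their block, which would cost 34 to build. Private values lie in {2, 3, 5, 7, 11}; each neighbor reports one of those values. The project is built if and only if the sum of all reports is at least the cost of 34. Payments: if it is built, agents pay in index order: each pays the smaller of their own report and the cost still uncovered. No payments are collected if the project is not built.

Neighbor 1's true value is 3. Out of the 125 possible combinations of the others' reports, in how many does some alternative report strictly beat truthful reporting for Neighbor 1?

1

Others report (11, 11, 11): truth gives 0; report 2 gives 1 > 0. Violating.
Others report (2, 2, 2): truth gives 0; no alternative beats it.
Others report (2, 2, 3): truth gives 0; no alternative beats it.
(Checking all 125 profiles: 1 has a profitable deviation, 124 do not.)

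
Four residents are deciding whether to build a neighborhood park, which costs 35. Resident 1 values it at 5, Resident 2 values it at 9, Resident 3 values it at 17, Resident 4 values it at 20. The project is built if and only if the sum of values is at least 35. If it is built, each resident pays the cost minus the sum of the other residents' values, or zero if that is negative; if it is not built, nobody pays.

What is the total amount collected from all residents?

Total value 51 ≥ cost 35, so it is built.
Resident 1: others sum to 46; max(0, 35 - 46) = 0.
Resident 2: others sum to 42; max(0, 35 - 42) = 0.
Resident 3: others sum to 34; max(0, 35 - 34) = 1.
Resident 4: others sum to 31; max(0, 35 - 31) = 4.
Total collected = 0 + 0 + 1 + 4 = 5.

5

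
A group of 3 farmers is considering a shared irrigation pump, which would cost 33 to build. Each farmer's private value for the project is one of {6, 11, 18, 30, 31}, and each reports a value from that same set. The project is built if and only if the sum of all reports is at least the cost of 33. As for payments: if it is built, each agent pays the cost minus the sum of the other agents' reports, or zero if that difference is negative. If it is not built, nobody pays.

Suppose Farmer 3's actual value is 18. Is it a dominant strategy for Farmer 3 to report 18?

Check each profile of the others' reports and compare truth against every alternative report.
Others report (6, 30): truth gives 18, best alternative gives 18.
Others report (6, 31): truth gives 18, best alternative gives 18.
Others report (11, 30): truth gives 18, best alternative gives 18.
Others report (11, 31): truth gives 18, best alternative gives 18.
Others report (18, 18): truth gives 18, best alternative gives 18.
Others report (18, 30): truth gives 18, best alternative gives 18.
(Remaining 19 profiles checked similarly; truth is weakly best in each.)
In every case the truthful report is at least as good as any alternative, so it is a dominant strategy.

Yes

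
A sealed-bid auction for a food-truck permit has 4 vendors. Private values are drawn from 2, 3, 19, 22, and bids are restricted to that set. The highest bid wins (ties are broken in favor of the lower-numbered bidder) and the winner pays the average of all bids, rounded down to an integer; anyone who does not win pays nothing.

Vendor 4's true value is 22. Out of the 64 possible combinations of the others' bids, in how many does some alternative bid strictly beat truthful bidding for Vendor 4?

Others bid (2, 2, 2): truth gives 15; bid 3 gives 20 > 15. Violating.
Others bid (2, 2, 3): truth gives 15; bid 19 gives 16 > 15. Violating.
Others bid (2, 3, 2): truth gives 15; bid 19 gives 16 > 15. Violating.
Others bid (2, 3, 3): truth gives 15; bid 19 gives 16 > 15. Violating.
Others bid (2, 2, 19): truth gives 11; no alternative beats it.
Others bid (2, 2, 22): truth gives 0; no alternative beats it.
(Checking all 64 profiles: 7 have a profitable deviation, 57 do not.)

7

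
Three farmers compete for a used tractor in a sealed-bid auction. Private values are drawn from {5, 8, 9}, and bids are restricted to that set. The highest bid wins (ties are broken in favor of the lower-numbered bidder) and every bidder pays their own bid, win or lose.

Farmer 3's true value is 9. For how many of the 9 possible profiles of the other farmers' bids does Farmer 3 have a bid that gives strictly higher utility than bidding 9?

Others bid (5, 5): truth gives 0; bid 8 gives 1 > 0. Violating.
Others bid (5, 9): truth gives -9; bid 5 gives -5 > -9. Violating.
Others bid (8, 9): truth gives -9; bid 5 gives -5 > -9. Violating.
Others bid (9, 5): truth gives -9; bid 5 gives -5 > -9. Violating.
Others bid (5, 8): truth gives 0; no alternative beats it.
Others bid (8, 5): truth gives 0; no alternative beats it.
(Checking all 9 profiles: 6 have a profitable deviation, 3 do not.)

6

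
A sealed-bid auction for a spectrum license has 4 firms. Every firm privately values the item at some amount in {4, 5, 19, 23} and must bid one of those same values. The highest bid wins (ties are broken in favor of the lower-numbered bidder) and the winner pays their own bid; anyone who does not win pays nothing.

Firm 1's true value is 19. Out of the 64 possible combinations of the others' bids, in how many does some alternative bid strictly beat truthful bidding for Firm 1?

Others bid (4, 4, 4): truth gives 0; bid 4 gives 15 > 0. Violating.
Others bid (4, 4, 5): truth gives 0; bid 5 gives 14 > 0. Violating.
Others bid (4, 5, 4): truth gives 0; bid 5 gives 14 > 0. Violating.
Others bid (4, 5, 5): truth gives 0; bid 5 gives 14 > 0. Violating.
Others bid (4, 4, 19): truth gives 0; no alternative beats it.
Others bid (4, 4, 23): truth gives 0; no alternative beats it.
(Checking all 64 profiles: 8 have a profitable deviation, 56 do not.)

8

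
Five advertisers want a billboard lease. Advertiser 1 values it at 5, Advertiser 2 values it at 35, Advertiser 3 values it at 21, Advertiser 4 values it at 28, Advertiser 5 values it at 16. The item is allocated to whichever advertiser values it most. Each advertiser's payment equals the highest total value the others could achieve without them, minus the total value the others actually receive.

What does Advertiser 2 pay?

Advertiser 2 has the highest value and receives the item.
Without Advertiser 2, the item would go to the next-highest value, 28, so the others could achieve 28.
With Advertiser 2 present and winning, the others receive nothing, so their total is 0.
Payment = 28 - 0 = 28.

28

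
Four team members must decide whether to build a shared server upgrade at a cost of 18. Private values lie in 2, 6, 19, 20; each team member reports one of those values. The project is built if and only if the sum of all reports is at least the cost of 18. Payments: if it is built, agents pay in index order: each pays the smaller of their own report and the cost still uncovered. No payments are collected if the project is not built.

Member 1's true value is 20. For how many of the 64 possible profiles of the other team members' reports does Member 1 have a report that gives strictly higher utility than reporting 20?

60

Others report (2, 2, 19): truth gives 2; report 2 gives 18 > 2. Violating.
Others report (2, 2, 20): truth gives 2; report 2 gives 18 > 2. Violating.
Others report (2, 6, 6): truth gives 2; report 6 gives 14 > 2. Violating.
Others report (2, 6, 19): truth gives 2; report 2 gives 18 > 2. Violating.
Others report (2, 2, 2): truth gives 2; no alternative beats it.
Others report (2, 2, 6): truth gives 2; no alternative beats it.
(Checking all 64 profiles: 60 have a profitable deviation, 4 do not.)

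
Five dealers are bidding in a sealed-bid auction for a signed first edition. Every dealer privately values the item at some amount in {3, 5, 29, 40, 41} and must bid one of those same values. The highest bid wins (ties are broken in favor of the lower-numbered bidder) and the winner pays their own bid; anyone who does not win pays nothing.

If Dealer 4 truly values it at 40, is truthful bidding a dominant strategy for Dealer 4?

Consider the case where Dealer 1 bids 3, Dealer 2 bids 3, Dealer 3 bids 3 and Dealer 5 bids 3.
Truthful bid 40: wins, pays 40, utility 40 - 40 = 0.
Bid 5 instead: wins, pays 5, utility 40 - 5 = 35.
Since 35 > 0, bidding 5 is strictly better here, so truthful bidding is not dominant.

No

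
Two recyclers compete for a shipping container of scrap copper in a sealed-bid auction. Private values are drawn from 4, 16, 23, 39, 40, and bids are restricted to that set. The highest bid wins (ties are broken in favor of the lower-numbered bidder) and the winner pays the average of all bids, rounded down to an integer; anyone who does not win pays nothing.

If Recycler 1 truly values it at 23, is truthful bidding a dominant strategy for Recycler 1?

No

Consider the case where Recycler 2 bids 4.
Truthful bid 23: wins, pays 13, utility 23 - 13 = 10.
Bid 4 instead: wins, pays 4, utility 23 - 4 = 19.
Since 19 > 10, bidding 4 is strictly better here, so truthful bidding is not dominant.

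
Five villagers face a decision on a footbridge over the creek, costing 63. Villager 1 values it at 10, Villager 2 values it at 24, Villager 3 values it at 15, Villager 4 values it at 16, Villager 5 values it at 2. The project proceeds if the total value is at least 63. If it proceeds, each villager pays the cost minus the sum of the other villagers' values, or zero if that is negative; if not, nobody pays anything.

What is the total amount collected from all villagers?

49

Total value 67 ≥ cost 63, so it is built.
Villager 1: others sum to 57; max(0, 63 - 57) = 6.
Villager 2: others sum to 43; max(0, 63 - 43) = 20.
Villager 3: others sum to 52; max(0, 63 - 52) = 11.
Villager 4: others sum to 51; max(0, 63 - 51) = 12.
Villager 5: others sum to 65; max(0, 63 - 65) = 0.
Total collected = 6 + 20 + 11 + 12 + 0 = 49.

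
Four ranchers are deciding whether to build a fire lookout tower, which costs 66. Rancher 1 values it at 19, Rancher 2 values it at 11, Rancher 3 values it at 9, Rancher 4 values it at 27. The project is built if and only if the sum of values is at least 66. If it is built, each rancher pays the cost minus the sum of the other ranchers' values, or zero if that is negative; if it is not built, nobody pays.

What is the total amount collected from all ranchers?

66

Total value 66 ≥ cost 66, so it is built.
Rancher 1: others sum to 47; max(0, 66 - 47) = 19.
Rancher 2: others sum to 55; max(0, 66 - 55) = 11.
Rancher 3: others sum to 57; max(0, 66 - 57) = 9.
Rancher 4: others sum to 39; max(0, 66 - 39) = 27.
Total collected = 19 + 11 + 9 + 27 = 66.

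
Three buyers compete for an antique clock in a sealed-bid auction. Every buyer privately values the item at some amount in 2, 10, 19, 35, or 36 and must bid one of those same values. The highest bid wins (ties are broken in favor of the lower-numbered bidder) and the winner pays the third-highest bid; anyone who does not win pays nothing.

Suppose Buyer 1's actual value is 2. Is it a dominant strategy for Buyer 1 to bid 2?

Check each profile of the others' bids and compare truth against every alternative bid.
Others bid (10, 10): truth gives 0, best alternative gives -8.
Others bid (2, 2): truth gives 0, best alternative gives 0.
Others bid (2, 10): truth gives 0, best alternative gives 0.
Others bid (2, 19): truth gives 0, best alternative gives 0.
Others bid (2, 35): truth gives 0, best alternative gives 0.
Others bid (2, 36): truth gives 0, best alternative gives 0.
(Remaining 19 profiles checked similarly; truth is weakly best in each.)
In every case the truthful bid is at least as good as any alternative, so it is a dominant strategy.

Yes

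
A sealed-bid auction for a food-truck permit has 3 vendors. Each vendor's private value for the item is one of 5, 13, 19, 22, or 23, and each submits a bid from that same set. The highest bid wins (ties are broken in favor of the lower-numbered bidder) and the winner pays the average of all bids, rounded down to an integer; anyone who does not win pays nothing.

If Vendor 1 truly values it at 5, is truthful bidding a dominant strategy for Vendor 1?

Yes

Check each profile of the others' bids and compare truth against every alternative bid.
Others bid (13, 13): truth gives 0, best alternative gives -8.
Others bid (5, 13): truth gives 0, best alternative gives -5.
Others bid (13, 5): truth gives 0, best alternative gives -5.
Others bid (5, 5): truth gives 0, best alternative gives -2.
Others bid (5, 19): truth gives 0, best alternative gives 0.
Others bid (5, 22): truth gives 0, best alternative gives 0.
(Remaining 19 profiles checked similarly; truth is weakly best in each.)
In every case the truthful bid is at least as good as any alternative, so it is a dominant strategy.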